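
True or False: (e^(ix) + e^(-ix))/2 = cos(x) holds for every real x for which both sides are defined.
Claim: (e^(ix) + e^(-ix))/2 = cos(x).
Reasoning: By Euler's formula e^(ix) = cos(x) + i·sin(x) and e^(-ix) = cos(x) - i·sin(x). Adding cancels the sine terms: e^(ix) + e^(-ix) = 2cos(x); divide by 2.
So the two sides agree for every real x for which both sides are defined.

Conclusion: True.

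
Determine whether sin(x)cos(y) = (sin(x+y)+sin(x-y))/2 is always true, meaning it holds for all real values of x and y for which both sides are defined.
Yes, this is an identity.

Claim: sin(x)cos(y) = (sin(x+y)+sin(x-y))/2.
Reasoning: sin(x+y) = sin(x)cos(y) + cos(x)sin(y) and sin(x-y) = sin(x)cos(y) - cos(x)sin(y). Adding, sin(x+y) + sin(x-y) = 2sin(x)cos(y); divide by 2.
So the two sides agree for all real values of x and y for which both sides are defined.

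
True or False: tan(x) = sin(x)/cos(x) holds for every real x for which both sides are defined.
Claim: tan(x) = sin(x)/cos(x).
Reasoning: For an angle x whose terminal point on the unit circle is (cos x, sin x), tan(x) is defined as the ratio (second coordinate)/(first coordinate) = sin(x)/cos(x), wherever cos(x) ≠ 0.
So the two sides agree for every real x for which both sides are defined.

Conclusion: True.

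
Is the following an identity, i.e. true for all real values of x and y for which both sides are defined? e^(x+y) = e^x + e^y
No, this is NOT an identity.

Claim: e^(x+y) = e^x + e^y.
Test a specific point where both sides are defined: x = 2, y = 1.
LHS = e^(x+y) ≈ 20.0855
RHS = e^x + e^y ≈ 10.1073
Since 20.0855 ≠ 10.1073, the equation fails at this point, so it cannot hold for all real values of x and y for which both sides are defined.
The correct rule is e^(x+y) = e^x · e^y (a product, not a sum).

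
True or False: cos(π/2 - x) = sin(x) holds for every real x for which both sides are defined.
True.

Claim: cos(π/2 - x) = sin(x).
Reasoning: Use cos(u - v) = cos(u)cos(v) + sin(u)sin(v) with u = π/2, v = x: cos(π/2)cos(x) + sin(π/2)sin(x) = 0·cos(x) + 1·sin(x) = sin(x).
So the two sides agree for every real x for which both sides are defined.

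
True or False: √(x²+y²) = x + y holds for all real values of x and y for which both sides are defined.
False.

Claim: √(x²+y²) = x + y.
Test a specific point where both sides are defined: x = 2, y = 3/2.
LHS = √(x²+y²) ≈ 2.5000
RHS = x + y ≈ 3.5000
Since 2.5000 ≠ 3.5000, the equation fails at this point, so it cannot hold for all real values of x and y for which both sides are defined.
(x+y)² = x² + 2xy + y², not x² + y², so the square root does not split this way.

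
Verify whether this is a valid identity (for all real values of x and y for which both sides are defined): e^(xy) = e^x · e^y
No, this is NOT an identity.

Claim: e^(xy) = e^x · e^y.
Test a specific point where both sides are defined: x = 3/2, y = 3/2.
LHS = e^(xy) ≈ 9.4877
RHS = e^x · e^y ≈ 20.0855
Since 9.4877 ≠ 20.0855, the equation fails at this point, so it cannot hold for all real values of x and y for which both sides are defined.
e^x · e^y = e^(x+y), not e^(xy).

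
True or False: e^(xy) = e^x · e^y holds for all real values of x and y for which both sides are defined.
Claim: e^(xy) = e^x · e^y.
Test a specific point where both sides are defined: x = 2, y = -1.
LHS = e^(xy) ≈ 0.1353
RHS = e^x · e^y ≈ 2.7183
Since 0.1353 ≠ 2.7183, the equation fails at this point, so it cannot hold for all real values of x and y for which both sides are defined.
e^x · e^y = e^(x+y), not e^(xy).

Conclusion: False.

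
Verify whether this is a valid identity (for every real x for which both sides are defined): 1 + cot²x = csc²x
Claim: 1 + cot²x = csc²x.
Reasoning: Start from sin²x + cos²x = 1 and divide every term by sin²x (allowed wherever cot x and csc x are defined): 1 + cot²x = 1/sin²x = csc²x.
So the two sides agree for every real x for which both sides are defined.

Conclusion: Yes, this is an identity.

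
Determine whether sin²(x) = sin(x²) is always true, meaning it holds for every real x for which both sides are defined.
Claim: sin²(x) = sin(x²).
Test a specific point where both sides are defined: x = π/3.
LHS = sin²(x) ≈ 0.7500
RHS = sin(x²) ≈ 0.8897
Since 0.7500 ≠ 0.8897, the equation fails at this point, so it cannot hold for every real x for which both sides are defined.
sin²(x) means (sin x)², squaring the output; sin(x²) squares the input. These are different functions.

Conclusion: No, this is NOT an identity.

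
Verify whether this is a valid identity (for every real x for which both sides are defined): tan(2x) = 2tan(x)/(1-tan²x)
Yes, this is an identity.

Claim: tan(2x) = 2tan(x)/(1-tan²x).
Reasoning: tan(2x) = sin(2x)/cos(2x) = 2sin(x)cos(x) / (cos²x - sin²x). Divide numerator and denominator by cos²x: 2tan(x) / (1 - tan²x).
So the two sides agree for every real x for which both sides are defined.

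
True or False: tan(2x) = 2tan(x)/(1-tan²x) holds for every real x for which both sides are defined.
True.

Claim: tan(2x) = 2tan(x)/(1-tan²x).
Reasoning: tan(2x) = sin(2x)/cos(2x) = 2sin(x)cos(x) / (cos²x - sin²x). Divide numerator and denominator by cos²x: 2tan(x) / (1 - tan²x).
So the two sides agree for every real x for which both sides are defined.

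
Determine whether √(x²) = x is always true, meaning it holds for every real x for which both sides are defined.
Claim: √(x²) = x.
Test a specific point where both sides are defined: x = -3.
LHS = √(x²) ≈ 3.0000
RHS = x ≈ -3.0000
Since 3.0000 ≠ -3.0000, the equation fails at this point, so it cannot hold for every real x for which both sides are defined.
√(x²) = |x|, which differs from x whenever x < 0 (both sides are defined for every real x).

Conclusion: No, this is NOT an identity.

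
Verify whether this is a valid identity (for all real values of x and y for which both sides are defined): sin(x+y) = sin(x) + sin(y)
Claim: sin(x+y) = sin(x) + sin(y).
Test a specific point where both sides are defined: x = -π/4, y = π/6.
LHS = sin(x+y) ≈ -0.2588
RHS = sin(x) + sin(y) ≈ -0.2071
Since -0.2588 ≠ -0.2071, the equation fails at this point, so it cannot hold for all real values of x and y for which both sides are defined.
The correct expansion is sin(x+y) = sin(x)cos(y) + cos(x)sin(y); sine is not additive.

Conclusion: No, this is NOT an identity.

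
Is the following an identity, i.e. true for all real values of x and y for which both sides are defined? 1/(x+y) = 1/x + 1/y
Claim: 1/(x+y) = 1/x + 1/y.
Test a specific point where both sides are defined: x = -3, y = 1.
LHS = 1/(x+y) ≈ -0.5000
RHS = 1/x + 1/y ≈ 0.6667
Since -0.5000 ≠ 0.6667, the equation fails at this point, so it cannot hold for all real values of x and y for which both sides are defined.
1/x + 1/y = (x+y)/(xy), which is not 1/(x+y).

Conclusion: No, this is NOT an identity.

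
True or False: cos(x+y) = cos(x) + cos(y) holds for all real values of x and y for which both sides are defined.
False.

Claim: cos(x+y) = cos(x) + cos(y).
Test a specific point where both sides are defined: x = π/3, y = 3π/4.
LHS = cos(x+y) ≈ -0.9659
RHS = cos(x) + cos(y) ≈ -0.2071
Since -0.9659 ≠ -0.2071, the equation fails at this point, so it cannot hold for all real values of x and y for which both sides are defined.
The correct expansion is cos(x+y) = cos(x)cos(y) - sin(x)sin(y); cosine is not additive.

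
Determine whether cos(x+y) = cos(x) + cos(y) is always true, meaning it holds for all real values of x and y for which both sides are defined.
Claim: cos(x+y) = cos(x) + cos(y).
Test a specific point where both sides are defined: x = π/6, y = 3π/4.
LHS = cos(x+y) ≈ -0.9659
RHS = cos(x) + cos(y) ≈ 0.1589
Since -0.9659 ≠ 0.1589, the equation fails at this point, so it cannot hold for all real values of x and y for which both sides are defined.
The correct expansion is cos(x+y) = cos(x)cos(y) - sin(x)sin(y); cosine is not additive.

Conclusion: No, this is NOT an identity.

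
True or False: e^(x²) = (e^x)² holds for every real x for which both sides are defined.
False.

Claim: e^(x²) = (e^x)².
Test a specific point where both sides are defined: x = 3/2.
LHS = e^(x²) ≈ 9.4877
RHS = (e^x)² ≈ 20.0855
Since 9.4877 ≠ 20.0855, the equation fails at this point, so it cannot hold for every real x for which both sides are defined.
(e^x)² = e^(2x), and 2x ≠ x² in general.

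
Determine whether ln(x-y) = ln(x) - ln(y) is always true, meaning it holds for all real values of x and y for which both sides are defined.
Claim: ln(x-y) = ln(x) - ln(y).
Test a specific point where both sides are defined: x = 2, y = 3/2.
LHS = ln(x-y) ≈ -0.6931
RHS = ln(x) - ln(y) ≈ 0.2877
Since -0.6931 ≠ 0.2877, the equation fails at this point, so it cannot hold for all real values of x and y for which both sides are defined.
ln(x) - ln(y) = ln(x/y), not ln(x-y).

Conclusion: No, this is NOT an identity.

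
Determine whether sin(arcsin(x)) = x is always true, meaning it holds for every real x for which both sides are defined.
Claim: sin(arcsin(x)) = x.
Reasoning: For -1 ≤ x ≤ 1 (where arcsin is defined), arcsin(x) is by definition an angle whose sine equals x. Taking the sine of that angle returns x. (Note the other order, arcsin(sin x) = x, is NOT an identity.)
So the two sides agree for every real x for which both sides are defined.

Conclusion: Yes, this is an identity.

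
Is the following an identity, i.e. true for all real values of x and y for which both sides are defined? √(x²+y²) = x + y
Claim: √(x²+y²) = x + y.
Test a specific point where both sides are defined: x = 1, y = 1.
LHS = √(x²+y²) ≈ 1.4142
RHS = x + y ≈ 2.0000
Since 1.4142 ≠ 2.0000, the equation fails at this point, so it cannot hold for all real values of x and y for which both sides are defined.
(x+y)² = x² + 2xy + y², not x² + y², so the square root does not split this way.

Conclusion: No, this is NOT an identity.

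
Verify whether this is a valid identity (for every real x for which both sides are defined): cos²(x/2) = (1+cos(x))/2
Claim: cos²(x/2) = (1+cos(x))/2.
Reasoning: Use cos(2θ) = 2cos²θ - 1 with θ = x/2: cos(x) = 2cos²(x/2) - 1. Solving for cos²(x/2) gives (1 + cos(x))/2.
So the two sides agree for every real x for which both sides are defined.

Conclusion: Yes, this is an identity.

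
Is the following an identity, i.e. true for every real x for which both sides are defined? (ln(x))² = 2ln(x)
Claim: (ln(x))² = 2ln(x).
Test a specific point where both sides are defined: x = 5.
LHS = (ln(x))² ≈ 2.5903
RHS = 2ln(x) ≈ 3.2189
Since 2.5903 ≠ 3.2189, the equation fails at this point, so it cannot hold for every real x for which both sides are defined.
2ln(x) equals ln(x²), which is not the same as (ln x)².

Conclusion: No, this is NOT an identity.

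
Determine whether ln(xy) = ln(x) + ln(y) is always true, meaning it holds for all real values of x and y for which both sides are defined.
Claim: ln(xy) = ln(x) + ln(y).
Reasoning: Both sides are simultaneously defined only when x, y > 0. Write x = e^p, y = e^q (p = ln x, q = ln y). Then xy = e^p · e^q = e^(p+q), so ln(xy) = p + q = ln(x) + ln(y).
So the two sides agree for all real values of x and y for which both sides are defined.

Conclusion: Yes, this is an identity.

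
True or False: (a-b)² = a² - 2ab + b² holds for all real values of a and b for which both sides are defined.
True.

Claim: (a-b)² = a² - 2ab + b².
Reasoning: Expand: (a-b)² = (a-b)(a-b) = a·a - a·b - b·a + b·b = a² - 2ab + b².
So the two sides agree for all real values of a and b for which both sides are defined.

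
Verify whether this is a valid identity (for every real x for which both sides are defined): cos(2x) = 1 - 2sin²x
Claim: cos(2x) = 1 - 2sin²x.
Reasoning: cos(2x) = cos²x - sin²x. Replace cos²x by 1 - sin²x: (1 - sin²x) - sin²x = 1 - 2sin²x.
So the two sides agree for every real x for which both sides are defined.

Conclusion: Yes, this is an identity.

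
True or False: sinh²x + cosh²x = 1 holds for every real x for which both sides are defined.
False.

Claim: sinh²x + cosh²x = 1.
Test a specific point where both sides are defined: x = 1.
LHS = sinh²x + cosh²x ≈ 3.7622
RHS = 1 ≈ 1.0000
Since 3.7622 ≠ 1.0000, the equation fails at this point, so it cannot hold for every real x for which both sides are defined.
The correct hyperbolic identity is cosh²x - sinh²x = 1 (a difference); the sum sinh²x + cosh²x equals cosh(2x).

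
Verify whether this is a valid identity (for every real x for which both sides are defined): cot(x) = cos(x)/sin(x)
Yes, this is an identity.

Claim: cot(x) = cos(x)/sin(x).
Reasoning: cot(x) is defined as 1/tan(x) = 1/(sin(x)/cos(x)) = cos(x)/sin(x), wherever sin(x) ≠ 0.
So the two sides agree for every real x for which both sides are defined.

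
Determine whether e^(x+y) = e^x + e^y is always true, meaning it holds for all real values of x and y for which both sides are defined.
Claim: e^(x+y) = e^x + e^y.
Test a specific point where both sides are defined: x = 1/2, y = -3.
LHS = e^(x+y) ≈ 0.0821
RHS = e^x + e^y ≈ 1.6985
Since 0.0821 ≠ 1.6985, the equation fails at this point, so it cannot hold for all real values of x and y for which both sides are defined.
The correct rule is e^(x+y) = e^x · e^y (a product, not a sum).

Conclusion: No, this is NOT an identity.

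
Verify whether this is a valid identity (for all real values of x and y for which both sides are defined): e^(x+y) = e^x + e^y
No, this is NOT an identity.

Claim: e^(x+y) = e^x + e^y.
Test a specific point where both sides are defined: x = 1, y = 1/2.
LHS = e^(x+y) ≈ 4.4817
RHS = e^x + e^y ≈ 4.3670
Since 4.4817 ≠ 4.3670, the equation fails at this point, so it cannot hold for all real values of x and y for which both sides are defined.
The correct rule is e^(x+y) = e^x · e^y (a product, not a sum).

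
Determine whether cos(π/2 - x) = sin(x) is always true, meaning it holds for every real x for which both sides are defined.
Claim: cos(π/2 - x) = sin(x).
Reasoning: Use cos(u - v) = cos(u)cos(v) + sin(u)sin(v) with u = π/2, v = x: cos(π/2)cos(x) + sin(π/2)sin(x) = 0·cos(x) + 1·sin(x) = sin(x).
So the two sides agree for every real x for which both sides are defined.

Conclusion: Yes, this is an identity.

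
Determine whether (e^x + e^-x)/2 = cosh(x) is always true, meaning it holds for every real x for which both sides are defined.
Claim: (e^x + e^-x)/2 = cosh(x).
Reasoning: This is exactly the definition of the hyperbolic cosine: cosh(x) := (e^x + e^-x)/2.
So the two sides agree for every real x for which both sides are defined.

Conclusion: Yes, this is an identity.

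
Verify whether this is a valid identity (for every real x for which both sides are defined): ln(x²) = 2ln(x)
Yes, this is an identity.

Claim: ln(x²) = 2ln(x).
Reasoning: The right side requires x > 0. For x > 0, x² = (e^(ln x))² = e^(2ln x), so ln(x²) = 2ln(x). (For x < 0 the right side is undefined, so those values are outside the claim.)
So the two sides agree for every real x for which both sides are defined.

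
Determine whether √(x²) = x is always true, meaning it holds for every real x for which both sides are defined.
No, this is NOT an identity.

Claim: √(x²) = x.
Test a specific point where both sides are defined: x = -2.
LHS = √(x²) ≈ 2.0000
RHS = x ≈ -2.0000
Since 2.0000 ≠ -2.0000, the equation fails at this point, so it cannot hold for every real x for which both sides are defined.
√(x²) = |x|, which differs from x whenever x < 0 (both sides are defined for every real x).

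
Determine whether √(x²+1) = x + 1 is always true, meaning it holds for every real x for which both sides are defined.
Claim: √(x²+1) = x + 1.
Test a specific point where both sides are defined: x = 4.
LHS = √(x²+1) ≈ 4.1231
RHS = x + 1 ≈ 5.0000
Since 4.1231 ≠ 5.0000, the equation fails at this point, so it cannot hold for every real x for which both sides are defined.
(x+1)² = x² + 2x + 1 ≠ x² + 1 unless x = 0.

Conclusion: No, this is NOT an identity.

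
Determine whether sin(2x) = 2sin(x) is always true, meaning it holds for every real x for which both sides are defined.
No, this is NOT an identity.

Claim: sin(2x) = 2sin(x).
Test a specific point where both sides are defined: x = π/6.
LHS = sin(2x) ≈ 0.8660
RHS = 2sin(x) ≈ 1.0000
Since 0.8660 ≠ 1.0000, the equation fails at this point, so it cannot hold for every real x for which both sides are defined.
The correct double-angle formula is sin(2x) = 2sin(x)cos(x).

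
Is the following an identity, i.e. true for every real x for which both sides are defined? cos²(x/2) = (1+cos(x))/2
Claim: cos²(x/2) = (1+cos(x))/2.
Reasoning: Use cos(2θ) = 2cos²θ - 1 with θ = x/2: cos(x) = 2cos²(x/2) - 1. Solving for cos²(x/2) gives (1 + cos(x))/2.
So the two sides agree for every real x for which both sides are defined.

Conclusion: Yes, this is an identity.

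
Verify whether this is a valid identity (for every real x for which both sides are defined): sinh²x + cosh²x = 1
Claim: sinh²x + cosh²x = 1.
Test a specific point where both sides are defined: x = 4.
LHS = sinh²x + cosh²x ≈ 1490.4792
RHS = 1 ≈ 1.0000
Since 1490.4792 ≠ 1.0000, the equation fails at this point, so it cannot hold for every real x for which both sides are defined.
The correct hyperbolic identity is cosh²x - sinh²x = 1 (a difference); the sum sinh²x + cosh²x equals cosh(2x).

Conclusion: No, this is NOT an identity.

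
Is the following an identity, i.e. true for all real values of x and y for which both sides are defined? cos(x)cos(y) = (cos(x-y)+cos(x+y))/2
Claim: cos(x)cos(y) = (cos(x-y)+cos(x+y))/2.
Reasoning: cos(x-y) = cos(x)cos(y) + sin(x)sin(y) and cos(x+y) = cos(x)cos(y) - sin(x)sin(y). Adding, cos(x-y) + cos(x+y) = 2cos(x)cos(y); divide by 2.
So the two sides agree for all real values of x and y for which both sides are defined.

Conclusion: Yes, this is an identity.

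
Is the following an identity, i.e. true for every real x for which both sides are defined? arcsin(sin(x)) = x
No, this is NOT an identity.

Claim: arcsin(sin(x)) = x.
Test a specific point where both sides are defined: x = 2π/3.
LHS = arcsin(sin(x)) ≈ 1.0472
RHS = x ≈ 2.0944
Since 1.0472 ≠ 2.0944, the equation fails at this point, so it cannot hold for every real x for which both sides are defined.
arcsin only returns values in [-π/2, π/2], so arcsin(sin(x)) = x holds only for x in that interval, not for all real x.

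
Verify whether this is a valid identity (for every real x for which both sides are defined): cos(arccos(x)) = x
Yes, this is an identity.

Claim: cos(arccos(x)) = x.
Reasoning: For -1 ≤ x ≤ 1 (where arccos is defined), arccos(x) is by definition an angle whose cosine equals x. Taking the cosine of that angle returns x. (Note the other order, arccos(cos x) = x, is NOT an identity.)
So the two sides agree for every real x for which both sides are defined.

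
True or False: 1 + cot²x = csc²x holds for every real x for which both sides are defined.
True.

Claim: 1 + cot²x = csc²x.
Reasoning: Start from sin²x + cos²x = 1 and divide every term by sin²x (allowed wherever cot x and csc x are defined): 1 + cot²x = 1/sin²x = csc²x.
So the two sides agree for every real x for which both sides are defined.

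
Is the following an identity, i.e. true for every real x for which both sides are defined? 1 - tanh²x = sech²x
Yes, this is an identity.

Claim: 1 - tanh²x = sech²x.
Reasoning: Divide cosh²x - sinh²x = 1 through by cosh²x (never zero): 1 - tanh²x = 1/cosh²x = sech²x.
So the two sides agree for every real x for which both sides are defined.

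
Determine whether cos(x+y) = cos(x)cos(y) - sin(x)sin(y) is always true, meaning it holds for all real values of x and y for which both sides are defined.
Yes, this is an identity.

Claim: cos(x+y) = cos(x)cos(y) - sin(x)sin(y).
Reasoning: By Euler's formula e^(i(x+y)) = e^(ix)·e^(iy) = (cos x + i·sin x)(cos y + i·sin y). The real part of the left side is cos(x+y); the real part of the product is cos(x)cos(y) - sin(x)sin(y) (since i·i = -1).
So the two sides agree for all real values of x and y for which both sides are defined.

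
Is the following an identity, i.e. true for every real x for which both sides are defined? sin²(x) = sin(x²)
Claim: sin²(x) = sin(x²).
Test a specific point where both sides are defined: x = π/6.
LHS = sin²(x) ≈ 0.2500
RHS = sin(x²) ≈ 0.2707
Since 0.2500 ≠ 0.2707, the equation fails at this point, so it cannot hold for every real x for which both sides are defined.
sin²(x) means (sin x)², squaring the output; sin(x²) squares the input. These are different functions.

Conclusion: No, this is NOT an identity.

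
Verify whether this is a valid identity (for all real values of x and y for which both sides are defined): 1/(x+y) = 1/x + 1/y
Claim: 1/(x+y) = 1/x + 1/y.
Test a specific point where both sides are defined: x = -2, y = 1.
LHS = 1/(x+y) ≈ -1.0000
RHS = 1/x + 1/y ≈ 0.5000
Since -1.0000 ≠ 0.5000, the equation fails at this point, so it cannot hold for all real values of x and y for which both sides are defined.
1/x + 1/y = (x+y)/(xy), which is not 1/(x+y).

Conclusion: No, this is NOT an identity.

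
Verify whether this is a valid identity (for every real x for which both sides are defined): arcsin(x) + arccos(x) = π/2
Claim: arcsin(x) + arccos(x) = π/2.
Reasoning: Both sides are defined for -1 ≤ x ≤ 1. Let θ = arcsin(x), so sin θ = x and θ ∈ [-π/2, π/2]. Then cos(π/2 - θ) = sin θ = x and π/2 - θ ∈ [0, π], which is exactly the range of arccos, so arccos(x) = π/2 - θ. Adding: arcsin(x) + arccos(x) = θ + (π/2 - θ) = π/2.
So the two sides agree for every real x for which both sides are defined.

Conclusion: Yes, this is an identity.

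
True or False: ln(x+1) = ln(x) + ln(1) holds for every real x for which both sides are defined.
False.

Claim: ln(x+1) = ln(x) + ln(1).
Test a specific point where both sides are defined: x = 3/2.
LHS = ln(x+1) ≈ 0.9163
RHS = ln(x) + ln(1) ≈ 0.4055
Since 0.9163 ≠ 0.4055, the equation fails at this point, so it cannot hold for every real x for which both sides are defined.
ln(1) = 0, so the right side is just ln(x), which differs from ln(x+1).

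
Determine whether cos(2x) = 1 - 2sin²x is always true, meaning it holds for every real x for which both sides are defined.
Yes, this is an identity.

Claim: cos(2x) = 1 - 2sin²x.
Reasoning: cos(2x) = cos²x - sin²x. Replace cos²x by 1 - sin²x: (1 - sin²x) - sin²x = 1 - 2sin²x.
So the two sides agree for every real x for which both sides are defined.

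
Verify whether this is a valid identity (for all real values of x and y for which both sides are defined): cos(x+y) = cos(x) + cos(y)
No, this is NOT an identity.

Claim: cos(x+y) = cos(x) + cos(y).
Test a specific point where both sides are defined: x = -π/2, y = 3π/4.
LHS = cos(x+y) ≈ 0.7071
RHS = cos(x) + cos(y) ≈ -0.7071
Since 0.7071 ≠ -0.7071, the equation fails at this point, so it cannot hold for all real values of x and y for which both sides are defined.
The correct expansion is cos(x+y) = cos(x)cos(y) - sin(x)sin(y); cosine is not additive.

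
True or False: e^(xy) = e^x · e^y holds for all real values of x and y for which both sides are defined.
False.

Claim: e^(xy) = e^x · e^y.
Test a specific point where both sides are defined: x = 4, y = 1/2.
LHS = e^(xy) ≈ 7.3891
RHS = e^x · e^y ≈ 90.0171
Since 7.3891 ≠ 90.0171, the equation fails at this point, so it cannot hold for all real values of x and y for which both sides are defined.
e^x · e^y = e^(x+y), not e^(xy).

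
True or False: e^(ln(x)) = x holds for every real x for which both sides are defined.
Claim: e^(ln(x)) = x.
Reasoning: For x > 0, ln(x) is by definition the exponent p such that e^p = x. Raising e to that exponent therefore returns x: e^(ln x) = x.
So the two sides agree for every real x for which both sides are defined.

Conclusion: True.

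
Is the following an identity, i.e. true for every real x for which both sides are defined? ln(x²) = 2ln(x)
Claim: ln(x²) = 2ln(x).
Reasoning: The right side requires x > 0. For x > 0, x² = (e^(ln x))² = e^(2ln x), so ln(x²) = 2ln(x). (For x < 0 the right side is undefined, so those values are outside the claim.)
So the two sides agree for every real x for which both sides are defined.

Conclusion: Yes, this is an identity.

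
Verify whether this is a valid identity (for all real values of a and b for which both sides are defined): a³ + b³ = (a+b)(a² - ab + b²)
Yes, this is an identity.

Claim: a³ + b³ = (a+b)(a² - ab + b²).
Reasoning: Expand the right side: (a+b)(a² - ab + b²) = a³ - a²b + ab² + a²b - ab² + b³ = a³ + b³ (the middle terms cancel in pairs).
So the two sides agree for all real values of a and b for which both sides are defined.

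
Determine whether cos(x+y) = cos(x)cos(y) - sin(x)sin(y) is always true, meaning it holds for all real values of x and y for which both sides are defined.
Yes, this is an identity.

Claim: cos(x+y) = cos(x)cos(y) - sin(x)sin(y).
Reasoning: By Euler's formula e^(i(x+y)) = e^(ix)·e^(iy) = (cos x + i·sin x)(cos y + i·sin y). The real part of the left side is cos(x+y); the real part of the product is cos(x)cos(y) - sin(x)sin(y) (since i·i = -1).
So the two sides agree for all real values of x and y for which both sides are defined.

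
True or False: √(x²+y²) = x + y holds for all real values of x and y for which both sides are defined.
Claim: √(x²+y²) = x + y.
Test a specific point where both sides are defined: x = 1/2, y = 2.
LHS = √(x²+y²) ≈ 2.0616
RHS = x + y ≈ 2.5000
Since 2.0616 ≠ 2.5000, the equation fails at this point, so it cannot hold for all real values of x and y for which both sides are defined.
(x+y)² = x² + 2xy + y², not x² + y², so the square root does not split this way.

Conclusion: False.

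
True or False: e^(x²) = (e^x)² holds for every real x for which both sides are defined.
False.

Claim: e^(x²) = (e^x)².
Test a specific point where both sides are defined: x = -2.
LHS = e^(x²) ≈ 54.5982
RHS = (e^x)² ≈ 0.0183
Since 54.5982 ≠ 0.0183, the equation fails at this point, so it cannot hold for every real x for which both sides are defined.
(e^x)² = e^(2x), and 2x ≠ x² in general.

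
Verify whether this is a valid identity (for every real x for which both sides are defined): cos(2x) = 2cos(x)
Claim: cos(2x) = 2cos(x).
Test a specific point where both sides are defined: x = π.
LHS = cos(2x) ≈ 1.0000
RHS = 2cos(x) ≈ -2.0000
Since 1.0000 ≠ -2.0000, the equation fails at this point, so it cannot hold for every real x for which both sides are defined.
The correct double-angle formula is cos(2x) = cos²x - sin²x.

Conclusion: No, this is NOT an identity.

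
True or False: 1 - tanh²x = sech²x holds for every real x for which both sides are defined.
Claim: 1 - tanh²x = sech²x.
Reasoning: Divide cosh²x - sinh²x = 1 through by cosh²x (never zero): 1 - tanh²x = 1/cosh²x = sech²x.
So the two sides agree for every real x for which both sides are defined.

Conclusion: True.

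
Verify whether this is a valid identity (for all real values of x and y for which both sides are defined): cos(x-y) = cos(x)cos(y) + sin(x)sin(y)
Claim: cos(x-y) = cos(x)cos(y) + sin(x)sin(y).
Reasoning: Replace y by -y in cos(x+y) = cos(x)cos(y) - sin(x)sin(y) and use cos(-y) = cos(y), sin(-y) = -sin(y): cos(x-y) = cos(x)cos(y) + sin(x)sin(y).
So the two sides agree for all real values of x and y for which both sides are defined.

Conclusion: Yes, this is an identity.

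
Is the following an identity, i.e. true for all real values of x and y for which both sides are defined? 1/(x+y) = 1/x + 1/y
No, this is NOT an identity.

Claim: 1/(x+y) = 1/x + 1/y.
Test a specific point where both sides are defined: x = 5, y = -2.
LHS = 1/(x+y) ≈ 0.3333
RHS = 1/x + 1/y ≈ -0.3000
Since 0.3333 ≠ -0.3000, the equation fails at this point, so it cannot hold for all real values of x and y for which both sides are defined.
1/x + 1/y = (x+y)/(xy), which is not 1/(x+y).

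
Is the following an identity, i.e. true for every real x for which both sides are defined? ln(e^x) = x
Claim: ln(e^x) = x.
Reasoning: ln is the inverse of the exponential: ln(e^x) asks for the exponent p with e^p = e^x, and since e^p is one-to-one that exponent is p = x.
So the two sides agree for every real x for which both sides are defined.

Conclusion: Yes, this is an identity.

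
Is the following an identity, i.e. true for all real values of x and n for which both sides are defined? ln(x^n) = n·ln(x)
Yes, this is an identity.

Claim: ln(x^n) = n·ln(x).
Reasoning: The right side requires x > 0. For x > 0, x^n = (e^(ln x))^n = e^(n·ln x), so taking ln of both sides gives ln(x^n) = n·ln(x).
So the two sides agree for all real values of x and n for which both sides are defined.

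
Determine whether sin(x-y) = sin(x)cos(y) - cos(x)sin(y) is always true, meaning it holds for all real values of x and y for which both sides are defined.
Yes, this is an identity.

Claim: sin(x-y) = sin(x)cos(y) - cos(x)sin(y).
Reasoning: Replace y by -y in sin(x+y) = sin(x)cos(y) + cos(x)sin(y) and use cos(-y) = cos(y), sin(-y) = -sin(y): sin(x-y) = sin(x)cos(y) - cos(x)sin(y).
So the two sides agree for all real values of x and y for which both sides are defined.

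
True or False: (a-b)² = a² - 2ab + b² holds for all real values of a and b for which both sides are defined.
Claim: (a-b)² = a² - 2ab + b².
Reasoning: Expand: (a-b)² = (a-b)(a-b) = a·a - a·b - b·a + b·b = a² - 2ab + b².
So the two sides agree for all real values of a and b for which both sides are defined.

Conclusion: True.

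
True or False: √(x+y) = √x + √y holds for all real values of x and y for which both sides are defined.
False.

Claim: √(x+y) = √x + √y.
Test a specific point where both sides are defined: x = 3/2, y = 2.
LHS = √(x+y) ≈ 1.8708
RHS = √x + √y ≈ 2.6390
Since 1.8708 ≠ 2.6390, the equation fails at this point, so it cannot hold for all real values of x and y for which both sides are defined.
Squaring the right side gives x + 2√(xy) + y, not x + y.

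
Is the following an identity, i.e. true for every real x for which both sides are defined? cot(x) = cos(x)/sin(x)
Yes, this is an identity.

Claim: cot(x) = cos(x)/sin(x).
Reasoning: cot(x) is defined as 1/tan(x) = 1/(sin(x)/cos(x)) = cos(x)/sin(x), wherever sin(x) ≠ 0.
So the two sides agree for every real x for which both sides are defined.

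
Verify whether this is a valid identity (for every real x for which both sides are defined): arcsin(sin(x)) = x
Claim: arcsin(sin(x)) = x.
Test a specific point where both sides are defined: x = π.
LHS = arcsin(sin(x)) ≈ 0.0000
RHS = x ≈ 3.1416
Since 0.0000 ≠ 3.1416, the equation fails at this point, so it cannot hold for every real x for which both sides are defined.
arcsin only returns values in [-π/2, π/2], so arcsin(sin(x)) = x holds only for x in that interval, not for all real x.

Conclusion: No, this is NOT an identity.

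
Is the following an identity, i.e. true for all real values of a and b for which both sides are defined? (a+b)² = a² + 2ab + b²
Yes, this is an identity.

Claim: (a+b)² = a² + 2ab + b².
Reasoning: Expand: (a+b)² = (a+b)(a+b) = a·a + a·b + b·a + b·b = a² + 2ab + b².
So the two sides agree for all real values of a and b for which both sides are defined.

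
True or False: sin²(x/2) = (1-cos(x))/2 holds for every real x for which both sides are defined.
Claim: sin²(x/2) = (1-cos(x))/2.
Reasoning: Use cos(2θ) = 1 - 2sin²θ with θ = x/2: cos(x) = 1 - 2sin²(x/2). Solving for sin²(x/2) gives (1 - cos(x))/2.
So the two sides agree for every real x for which both sides are defined.

Conclusion: True.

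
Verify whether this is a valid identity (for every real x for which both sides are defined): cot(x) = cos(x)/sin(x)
Claim: cot(x) = cos(x)/sin(x).
Reasoning: cot(x) is defined as 1/tan(x) = 1/(sin(x)/cos(x)) = cos(x)/sin(x), wherever sin(x) ≠ 0.
So the two sides agree for every real x for which both sides are defined.

Conclusion: Yes, this is an identity.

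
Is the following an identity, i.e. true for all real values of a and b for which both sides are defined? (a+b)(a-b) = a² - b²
Claim: (a+b)(a-b) = a² - b².
Reasoning: Expand: (a+b)(a-b) = a² - ab + ba - b² = a² - b² (the cross terms cancel).
So the two sides agree for all real values of a and b for which both sides are defined.

Conclusion: Yes, this is an identity.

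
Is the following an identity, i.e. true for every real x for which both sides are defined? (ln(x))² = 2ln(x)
Claim: (ln(x))² = 2ln(x).
Test a specific point where both sides are defined: x = 4.
LHS = (ln(x))² ≈ 1.9218
RHS = 2ln(x) ≈ 2.7726
Since 1.9218 ≠ 2.7726, the equation fails at this point, so it cannot hold for every real x for which both sides are defined.
2ln(x) equals ln(x²), which is not the same as (ln x)².

Conclusion: No, this is NOT an identity.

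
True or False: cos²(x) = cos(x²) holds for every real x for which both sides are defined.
False.

Claim: cos²(x) = cos(x²).
Test a specific point where both sides are defined: x = π/6.
LHS = cos²(x) ≈ 0.7500
RHS = cos(x²) ≈ 0.9627
Since 0.7500 ≠ 0.9627, the equation fails at this point, so it cannot hold for every real x for which both sides are defined.
cos²(x) means (cos x)², squaring the output; cos(x²) squares the input. These are different functions.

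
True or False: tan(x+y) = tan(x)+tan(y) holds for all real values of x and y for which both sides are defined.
Claim: tan(x+y) = tan(x)+tan(y).
Test a specific point where both sides are defined: x = 2π/3, y = -π/4.
LHS = tan(x+y) ≈ 3.7321
RHS = tan(x)+tan(y) ≈ -2.7321
Since 3.7321 ≠ -2.7321, the equation fails at this point, so it cannot hold for all real values of x and y for which both sides are defined.
The correct formula is tan(x+y) = (tan(x) + tan(y))/(1 - tan(x)tan(y)).

Conclusion: False.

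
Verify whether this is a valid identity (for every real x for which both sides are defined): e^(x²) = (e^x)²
No, this is NOT an identity.

Claim: e^(x²) = (e^x)².
Test a specific point where both sides are defined: x = -1.
LHS = e^(x²) ≈ 2.7183
RHS = (e^x)² ≈ 0.1353
Since 2.7183 ≠ 0.1353, the equation fails at this point, so it cannot hold for every real x for which both sides are defined.
(e^x)² = e^(2x), and 2x ≠ x² in general.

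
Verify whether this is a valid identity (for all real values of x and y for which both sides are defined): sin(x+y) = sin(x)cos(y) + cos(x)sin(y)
Yes, this is an identity.

Claim: sin(x+y) = sin(x)cos(y) + cos(x)sin(y).
Reasoning: By Euler's formula e^(i(x+y)) = e^(ix)·e^(iy) = (cos x + i·sin x)(cos y + i·sin y). The imaginary part of the left side is sin(x+y); the imaginary part of the product is sin(x)cos(y) + cos(x)sin(y).
So the two sides agree for all real values of x and y for which both sides are defined.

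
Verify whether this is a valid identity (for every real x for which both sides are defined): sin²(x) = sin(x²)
No, this is NOT an identity.

Claim: sin²(x) = sin(x²).
Test a specific point where both sides are defined: x = π/4.
LHS = sin²(x) ≈ 0.5000
RHS = sin(x²) ≈ 0.5785
Since 0.5000 ≠ 0.5785, the equation fails at this point, so it cannot hold for every real x for which both sides are defined.
sin²(x) means (sin x)², squaring the output; sin(x²) squares the input. These are different functions.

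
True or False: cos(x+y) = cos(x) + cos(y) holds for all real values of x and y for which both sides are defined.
Claim: cos(x+y) = cos(x) + cos(y).
Test a specific point where both sides are defined: x = -π/6, y = π/4.
LHS = cos(x+y) ≈ 0.9659
RHS = cos(x) + cos(y) ≈ 1.5731
Since 0.9659 ≠ 1.5731, the equation fails at this point, so it cannot hold for all real values of x and y for which both sides are defined.
The correct expansion is cos(x+y) = cos(x)cos(y) - sin(x)sin(y); cosine is not additive.

Conclusion: False.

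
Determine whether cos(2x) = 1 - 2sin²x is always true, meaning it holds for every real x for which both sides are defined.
Claim: cos(2x) = 1 - 2sin²x.
Reasoning: cos(2x) = cos²x - sin²x. Replace cos²x by 1 - sin²x: (1 - sin²x) - sin²x = 1 - 2sin²x.
So the two sides agree for every real x for which both sides are defined.

Conclusion: Yes, this is an identity.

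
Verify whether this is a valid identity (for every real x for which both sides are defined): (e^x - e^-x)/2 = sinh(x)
Yes, this is an identity.

Claim: (e^x - e^-x)/2 = sinh(x).
Reasoning: This is exactly the definition of the hyperbolic sine: sinh(x) := (e^x - e^-x)/2.
So the two sides agree for every real x for which both sides are defined.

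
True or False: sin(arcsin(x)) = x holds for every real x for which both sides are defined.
True.

Claim: sin(arcsin(x)) = x.
Reasoning: For -1 ≤ x ≤ 1 (where arcsin is defined), arcsin(x) is by definition an angle whose sine equals x. Taking the sine of that angle returns x. (Note the other order, arcsin(sin x) = x, is NOT an identity.)
So the two sides agree for every real x for which both sides are defined.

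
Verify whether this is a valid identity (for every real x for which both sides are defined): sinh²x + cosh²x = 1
No, this is NOT an identity.

Claim: sinh²x + cosh²x = 1.
Test a specific point where both sides are defined: x = 4.
LHS = sinh²x + cosh²x ≈ 1490.4792
RHS = 1 ≈ 1.0000
Since 1490.4792 ≠ 1.0000, the equation fails at this point, so it cannot hold for every real x for which both sides are defined.
The correct hyperbolic identity is cosh²x - sinh²x = 1 (a difference); the sum sinh²x + cosh²x equals cosh(2x).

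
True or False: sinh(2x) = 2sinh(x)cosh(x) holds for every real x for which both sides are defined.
Claim: sinh(2x) = 2sinh(x)cosh(x).
Reasoning: 2sinh(x)cosh(x) = 2 · (e^x - e^-x)/2 · (e^x + e^-x)/2 = (e^(2x) - e^(-2x))/2 = sinh(2x).
So the two sides agree for every real x for which both sides are defined.

Conclusion: True.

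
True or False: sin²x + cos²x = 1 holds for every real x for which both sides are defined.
True.

Claim: sin²x + cos²x = 1.
Reasoning: The point (cos x, sin x) lies on the unit circle X² + Y² = 1, so cos²x + sin²x = 1 for every real x.
So the two sides agree for every real x for which both sides are defined.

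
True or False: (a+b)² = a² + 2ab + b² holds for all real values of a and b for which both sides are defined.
Claim: (a+b)² = a² + 2ab + b².
Reasoning: Expand: (a+b)² = (a+b)(a+b) = a·a + a·b + b·a + b·b = a² + 2ab + b².
So the two sides agree for all real values of a and b for which both sides are defined.

Conclusion: True.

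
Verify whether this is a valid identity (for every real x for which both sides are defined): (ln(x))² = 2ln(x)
Claim: (ln(x))² = 2ln(x).
Test a specific point where both sides are defined: x = 1/2.
LHS = (ln(x))² ≈ 0.4805
RHS = 2ln(x) ≈ -1.3863
Since 0.4805 ≠ -1.3863, the equation fails at this point, so it cannot hold for every real x for which both sides are defined.
2ln(x) equals ln(x²), which is not the same as (ln x)².

Conclusion: No, this is NOT an identity.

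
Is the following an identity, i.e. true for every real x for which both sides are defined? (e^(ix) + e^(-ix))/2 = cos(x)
Claim: (e^(ix) + e^(-ix))/2 = cos(x).
Reasoning: By Euler's formula e^(ix) = cos(x) + i·sin(x) and e^(-ix) = cos(x) - i·sin(x). Adding cancels the sine terms: e^(ix) + e^(-ix) = 2cos(x); divide by 2.
So the two sides agree for every real x for which both sides are defined.

Conclusion: Yes, this is an identity.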